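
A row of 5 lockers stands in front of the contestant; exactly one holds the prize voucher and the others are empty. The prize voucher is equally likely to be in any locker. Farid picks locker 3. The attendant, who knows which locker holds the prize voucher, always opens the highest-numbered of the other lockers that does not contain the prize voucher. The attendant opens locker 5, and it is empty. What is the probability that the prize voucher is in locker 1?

Condition on the true location of the prize voucher.
If it is in any of lockers 1, 2, 3, and 4 (prior 1/5 each): locker 5 is the highest-numbered option available, probability 1; weight (1/5)·1 = 1/5 each.
If it is in locker 5 (prior 1/5): the attendant opened locker 5, so this case is ruled out; weight (1/5)·0 = 0.
The weights sum to 4/5.
So P(the prize voucher in locker 1 | the attendant opened locker 5) = (1/5) / (4/5) = 1/4.

1/4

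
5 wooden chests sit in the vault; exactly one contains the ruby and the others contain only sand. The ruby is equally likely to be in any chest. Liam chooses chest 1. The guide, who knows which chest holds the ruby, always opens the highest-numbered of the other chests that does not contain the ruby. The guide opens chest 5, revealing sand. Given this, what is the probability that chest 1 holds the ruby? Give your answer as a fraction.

1/4

Apply Bayes' rule, conditioning on where the ruby actually is.
If it is in any of chests 1, 2, 3, and 4 (prior 1/5 each): chest 5 is the highest-numbered option available, probability 1; weight (1/5)·1 = 1/5 each.
If it is in chest 5 (prior 1/5): the guide opened chest 5, so this case is ruled out; weight (1/5)·0 = 0.
The weights sum to 4/5.
So P(the ruby in chest 1 | the guide opened chest 5) = (1/5) / (4/5) = 1/4.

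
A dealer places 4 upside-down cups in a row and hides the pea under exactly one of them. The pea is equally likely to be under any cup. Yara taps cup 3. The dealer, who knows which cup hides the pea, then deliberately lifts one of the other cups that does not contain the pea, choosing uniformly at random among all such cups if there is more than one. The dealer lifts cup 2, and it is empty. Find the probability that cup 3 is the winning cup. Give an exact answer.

Consider each possible location of the pea in turn.
If it is under either of cups 1 and 4 (prior 1/4 each): the dealer has 2 equally likely choices, so probability 1/2; weight (1/4)·(1/2) = 1/8 each.
If it is under cup 2 (prior 1/4): the dealer opened cup 2, so this case is ruled out; weight (1/4)·0 = 0.
If it is under cup 3 (prior 1/4): the dealer has 3 equally likely choices, so probability 1/3; weight (1/4)·(1/3) = 1/12.
The weights sum to 1/3.
So P(the pea under cup 3 | the dealer opened cup 2) = (1/12) / (1/3) = 1/4.

1/4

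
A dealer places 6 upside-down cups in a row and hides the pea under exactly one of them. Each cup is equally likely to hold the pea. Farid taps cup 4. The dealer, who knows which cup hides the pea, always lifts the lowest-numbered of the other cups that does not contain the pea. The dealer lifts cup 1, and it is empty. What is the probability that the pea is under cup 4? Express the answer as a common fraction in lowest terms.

1/5

Apply Bayes' rule, conditioning on where the pea actually is.
If it is under cup 1 (prior 1/6): the dealer opened cup 1, so this case is ruled out; weight (1/6)·0 = 0.
If it is under any of cups 2, 3, 4, 5, and 6 (prior 1/6 each): cup 1 is the lowest-numbered option available, probability 1; weight (1/6)·1 = 1/6 each.
The weights sum to 5/6.
So P(the pea under cup 4 | the dealer opened cup 1) = (1/6) / (5/6) = 1/5.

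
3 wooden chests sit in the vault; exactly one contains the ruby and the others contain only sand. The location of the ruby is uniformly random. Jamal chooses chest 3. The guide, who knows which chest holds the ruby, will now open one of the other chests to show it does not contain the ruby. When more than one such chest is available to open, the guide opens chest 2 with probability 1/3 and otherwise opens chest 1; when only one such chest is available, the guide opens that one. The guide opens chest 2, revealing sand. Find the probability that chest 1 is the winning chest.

3/4

Condition on the true location of the ruby.
If it is in chest 1 (prior 1/3): only chest 2 is available, probability 1; weight (1/3)·1 = 1/3.
If it is in chest 2 (prior 1/3): the guide opened chest 2, so this case is ruled out; weight (1/3)·0 = 0.
If it is in chest 3 (prior 1/3): chest 2 is available, opened with probability 1/3; weight (1/3)·(1/3) = 1/9.
The weights sum to 4/9.
So P(the ruby in chest 1 | the guide opened chest 2) = (1/3) / (4/9) = 3/4.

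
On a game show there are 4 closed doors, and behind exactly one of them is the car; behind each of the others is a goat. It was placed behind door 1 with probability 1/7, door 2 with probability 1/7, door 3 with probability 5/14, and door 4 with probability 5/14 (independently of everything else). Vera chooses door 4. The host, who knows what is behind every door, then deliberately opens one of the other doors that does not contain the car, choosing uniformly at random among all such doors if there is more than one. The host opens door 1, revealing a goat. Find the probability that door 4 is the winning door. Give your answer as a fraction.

Apply Bayes' rule, conditioning on where the car actually is.
If it is behind door 1 (prior 1/7): the host opened door 1, so this case is ruled out; weight (1/7)·0 = 0.
If it is behind door 2 (prior 1/7): the host has 2 equally likely choices, so probability 1/2; weight (1/7)·(1/2) = 1/14.
If it is behind door 3 (prior 5/14): the host has 2 equally likely choices, so probability 1/2; weight (5/14)·(1/2) = 5/28.
If it is behind door 4 (prior 5/14): the host has 3 equally likely choices, so probability 1/3; weight (5/14)·(1/3) = 5/42.
The weights sum to 31/84.
So P(the car behind door 4 | the host opened door 1) = (5/42) / (31/84) = 10/31.

10/31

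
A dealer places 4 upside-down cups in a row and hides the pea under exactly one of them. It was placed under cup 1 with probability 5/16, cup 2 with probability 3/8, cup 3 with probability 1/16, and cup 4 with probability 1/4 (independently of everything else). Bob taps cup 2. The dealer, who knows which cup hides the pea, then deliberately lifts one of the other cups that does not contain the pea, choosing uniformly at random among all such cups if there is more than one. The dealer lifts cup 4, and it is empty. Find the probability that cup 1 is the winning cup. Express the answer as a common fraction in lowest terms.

Apply Bayes' rule, conditioning on where the pea actually is.
If it is under cup 1 (prior 5/16): the dealer has 2 equally likely choices, so probability 1/2; weight (5/16)·(1/2) = 5/32.
If it is under cup 2 (prior 3/8): the dealer has 3 equally likely choices, so probability 1/3; weight (3/8)·(1/3) = 1/8.
If it is under cup 3 (prior 1/16): the dealer has 2 equally likely choices, so probability 1/2; weight (1/16)·(1/2) = 1/32.
If it is under cup 4 (prior 1/4): the dealer opened cup 4, so this case is ruled out; weight (1/4)·0 = 0.
The weights sum to 5/16.
So P(the pea under cup 1 | the dealer opened cup 4) = (5/32) / (5/16) = 1/2.

1/2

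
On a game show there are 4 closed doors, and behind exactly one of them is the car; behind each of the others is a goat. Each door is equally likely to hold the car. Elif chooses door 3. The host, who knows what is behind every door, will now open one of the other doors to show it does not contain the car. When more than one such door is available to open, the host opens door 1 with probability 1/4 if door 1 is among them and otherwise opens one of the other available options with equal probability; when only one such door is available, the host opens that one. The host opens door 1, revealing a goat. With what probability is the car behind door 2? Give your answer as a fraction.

1/3

Apply Bayes' rule, conditioning on where the car actually is.
If it is behind door 1 (prior 1/4): the host opened door 1, so this case is ruled out; weight (1/4)·0 = 0.
If it is behind any of doors 2, 3, and 4 (prior 1/4 each): door 1 is available, opened with probability 1/4; weight (1/4)·(1/4) = 1/16 each.
The weights sum to 3/16.
So P(the car behind door 2 | the host opened door 1) = (1/16) / (3/16) = 1/3.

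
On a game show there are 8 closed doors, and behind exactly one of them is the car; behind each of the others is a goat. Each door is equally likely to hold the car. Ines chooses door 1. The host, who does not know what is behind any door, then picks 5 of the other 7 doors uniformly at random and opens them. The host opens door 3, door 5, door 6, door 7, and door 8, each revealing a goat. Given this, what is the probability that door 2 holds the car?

Because the host chose which doors to open without knowing where the car is, the choice is independent of the prize location. Learning that none of the 5 opened doors holds the car simply rules out those 5 locations and leaves the remaining 3 doors still equally likely by symmetry.
So P(the car behind door 2) = 1/3.

1/3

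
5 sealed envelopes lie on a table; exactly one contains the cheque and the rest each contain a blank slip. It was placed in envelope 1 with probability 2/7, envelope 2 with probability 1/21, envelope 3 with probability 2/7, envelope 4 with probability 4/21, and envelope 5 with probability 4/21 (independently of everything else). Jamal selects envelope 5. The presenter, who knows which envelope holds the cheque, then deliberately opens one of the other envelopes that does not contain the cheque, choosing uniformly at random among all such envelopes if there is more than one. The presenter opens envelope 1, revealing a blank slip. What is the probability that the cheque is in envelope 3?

3/7

Apply Bayes' rule, conditioning on where the cheque actually is.
If it is in envelope 1 (prior 2/7): the presenter opened envelope 1, so this case is ruled out; weight (2/7)·0 = 0.
If it is in envelope 2 (prior 1/21): the presenter has 3 equally likely choices, so probability 1/3; weight (1/21)·(1/3) = 1/63.
If it is in envelope 3 (prior 2/7): the presenter has 3 equally likely choices, so probability 1/3; weight (2/7)·(1/3) = 2/21.
If it is in envelope 4 (prior 4/21): the presenter has 3 equally likely choices, so probability 1/3; weight (4/21)·(1/3) = 4/63.
If it is in envelope 5 (prior 4/21): the presenter has 4 equally likely choices, so probability 1/4; weight (4/21)·(1/4) = 1/21.
The weights sum to 2/9.
So P(the cheque in envelope 3 | the presenter opened envelope 1) = (2/21) / (2/9) = 3/7.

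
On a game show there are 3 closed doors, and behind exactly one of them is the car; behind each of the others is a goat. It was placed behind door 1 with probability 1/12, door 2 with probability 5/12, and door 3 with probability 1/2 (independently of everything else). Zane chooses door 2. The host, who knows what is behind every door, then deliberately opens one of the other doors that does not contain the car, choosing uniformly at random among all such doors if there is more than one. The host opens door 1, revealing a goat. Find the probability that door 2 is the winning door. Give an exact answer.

Apply Bayes' rule, conditioning on where the car actually is.
If it is behind door 1 (prior 1/12): the host opened door 1, so this case is ruled out; weight (1/12)·0 = 0.
If it is behind door 2 (prior 5/12): the host has 2 equally likely choices, so probability 1/2; weight (5/12)·(1/2) = 5/24.
If it is behind door 3 (prior 1/2): the host has no choice, probability 1; weight (1/2)·1 = 1/2.
The weights sum to 17/24.
So P(the car behind door 2 | the host opened door 1) = (5/24) / (17/24) = 5/17.

5/17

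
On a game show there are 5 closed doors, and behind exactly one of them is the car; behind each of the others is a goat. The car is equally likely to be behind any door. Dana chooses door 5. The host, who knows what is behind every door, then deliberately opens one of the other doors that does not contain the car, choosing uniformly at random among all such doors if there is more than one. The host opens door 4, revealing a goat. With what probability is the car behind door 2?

Condition on the true location of the car.
If it is behind any of doors 1, 2, and 3 (prior 1/5 each): the host has 3 equally likely choices, so probability 1/3; weight (1/5)·(1/3) = 1/15 each.
If it is behind door 4 (prior 1/5): the host opened door 4, so this case is ruled out; weight (1/5)·0 = 0.
If it is behind door 5 (prior 1/5): the host has 4 equally likely choices, so probability 1/4; weight (1/5)·(1/4) = 1/20.
The weights sum to 1/4.
So P(the car behind door 2 | the host opened door 4) = (1/15) / (1/4) = 4/15.

4/15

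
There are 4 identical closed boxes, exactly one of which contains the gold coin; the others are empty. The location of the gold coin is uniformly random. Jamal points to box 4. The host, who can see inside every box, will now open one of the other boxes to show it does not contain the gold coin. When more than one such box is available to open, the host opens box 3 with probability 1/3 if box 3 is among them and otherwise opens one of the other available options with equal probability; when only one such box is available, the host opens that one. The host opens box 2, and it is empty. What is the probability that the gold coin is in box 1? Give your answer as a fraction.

Condition on the true location of the gold coin.
If it is in box 1 (prior 1/4): box 3 is available but not opened, probability 2/3; weight (1/4)·(2/3) = 1/6.
If it is in box 2 (prior 1/4): the host opened box 2, so this case is ruled out; weight (1/4)·0 = 0.
If it is in box 3 (prior 1/4): box 3 holds the prize so is unavailable; the host chooses uniformly among the 2 others, probability 1/2; weight (1/4)·(1/2) = 1/8.
If it is in box 4 (prior 1/4): box 3 is available but not opened; box 2 gets probability (1 − 1/3)/2 = 1/3; weight (1/4)·(1/3) = 1/12.
The weights sum to 3/8.
So P(the gold coin in box 1 | the host opened box 2) = (1/6) / (3/8) = 4/9.

4/9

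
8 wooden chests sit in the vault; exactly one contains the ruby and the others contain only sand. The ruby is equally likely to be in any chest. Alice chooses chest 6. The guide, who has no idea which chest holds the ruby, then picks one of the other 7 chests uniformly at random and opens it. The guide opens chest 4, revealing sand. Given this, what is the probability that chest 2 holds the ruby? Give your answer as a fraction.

1/7

Because the guide chose which chest to open without knowing where the ruby is, the choice is independent of the prize location. Learning that chest 4 does not hold the ruby simply rules out that one location and leaves the remaining 7 chests still equally likely by symmetry.
So P(the ruby in chest 2) = 1/7.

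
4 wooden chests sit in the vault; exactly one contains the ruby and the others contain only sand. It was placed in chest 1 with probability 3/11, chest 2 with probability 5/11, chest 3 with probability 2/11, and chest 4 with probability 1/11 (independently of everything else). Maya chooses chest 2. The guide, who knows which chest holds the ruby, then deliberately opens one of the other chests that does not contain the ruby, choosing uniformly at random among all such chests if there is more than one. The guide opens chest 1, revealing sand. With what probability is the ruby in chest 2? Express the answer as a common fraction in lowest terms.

Consider each possible location of the ruby in turn.
If it is in chest 1 (prior 3/11): the guide opened chest 1, so this case is ruled out; weight (3/11)·0 = 0.
If it is in chest 2 (prior 5/11): the guide has 3 equally likely choices, so probability 1/3; weight (5/11)·(1/3) = 5/33.
If it is in chest 3 (prior 2/11): the guide has 2 equally likely choices, so probability 1/2; weight (2/11)·(1/2) = 1/11.
If it is in chest 4 (prior 1/11): the guide has 2 equally likely choices, so probability 1/2; weight (1/11)·(1/2) = 1/22.
The weights sum to 19/66.
So P(the ruby in chest 2 | the guide opened chest 1) = (5/33) / (19/66) = 10/19.

10/19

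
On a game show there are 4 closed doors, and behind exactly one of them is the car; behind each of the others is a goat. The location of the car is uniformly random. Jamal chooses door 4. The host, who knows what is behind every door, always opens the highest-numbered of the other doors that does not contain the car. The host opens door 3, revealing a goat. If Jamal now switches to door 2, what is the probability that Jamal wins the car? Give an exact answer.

1/3

Consider each possible location of the car in turn.
If it is behind any of doors 1, 2, and 4 (prior 1/4 each): door 3 is the highest-numbered option available, probability 1; weight (1/4)·1 = 1/4 each.
If it is behind door 3 (prior 1/4): the host opened door 3, so this case is ruled out; weight (1/4)·0 = 0.
The weights sum to 3/4.
So P(the car behind door 2 | the host opened door 3) = (1/4) / (3/4) = 1/3.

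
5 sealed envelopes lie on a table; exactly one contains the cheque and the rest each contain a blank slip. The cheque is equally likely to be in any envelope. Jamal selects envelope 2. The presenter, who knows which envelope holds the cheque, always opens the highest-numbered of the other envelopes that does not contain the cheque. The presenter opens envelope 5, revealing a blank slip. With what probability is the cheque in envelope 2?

1/4

Consider each possible location of the cheque in turn.
If it is in any of envelopes 1, 2, 3, and 4 (prior 1/5 each): envelope 5 is the highest-numbered option available, probability 1; weight (1/5)·1 = 1/5 each.
If it is in envelope 5 (prior 1/5): the presenter opened envelope 5, so this case is ruled out; weight (1/5)·0 = 0.
The weights sum to 4/5.
So P(the cheque in envelope 2 | the presenter opened envelope 5) = (1/5) / (4/5) = 1/4.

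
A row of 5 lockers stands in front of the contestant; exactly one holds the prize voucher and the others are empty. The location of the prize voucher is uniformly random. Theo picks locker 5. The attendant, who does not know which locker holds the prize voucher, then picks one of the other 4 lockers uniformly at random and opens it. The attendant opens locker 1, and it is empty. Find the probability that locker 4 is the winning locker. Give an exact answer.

Because the attendant chose which locker to open without knowing where the prize voucher is, the choice is independent of the prize location. Learning that locker 1 does not hold the prize voucher simply rules out that one location and leaves the remaining 4 lockers still equally likely by symmetry.
So P(the prize voucher in locker 4) = 1/4.

1/4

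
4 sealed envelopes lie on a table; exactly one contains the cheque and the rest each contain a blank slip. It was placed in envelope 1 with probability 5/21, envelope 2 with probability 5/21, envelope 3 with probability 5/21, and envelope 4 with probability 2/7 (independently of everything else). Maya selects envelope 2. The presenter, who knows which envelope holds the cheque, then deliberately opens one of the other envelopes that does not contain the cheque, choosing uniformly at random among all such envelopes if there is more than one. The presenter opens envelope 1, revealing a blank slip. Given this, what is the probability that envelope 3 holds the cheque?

Consider each possible location of the cheque in turn.
If it is in envelope 1 (prior 5/21): the presenter opened envelope 1, so this case is ruled out; weight (5/21)·0 = 0.
If it is in envelope 2 (prior 5/21): the presenter has 3 equally likely choices, so probability 1/3; weight (5/21)·(1/3) = 5/63.
If it is in envelope 3 (prior 5/21): the presenter has 2 equally likely choices, so probability 1/2; weight (5/21)·(1/2) = 5/42.
If it is in envelope 4 (prior 2/7): the presenter has 2 equally likely choices, so probability 1/2; weight (2/7)·(1/2) = 1/7.
The weights sum to 43/126.
So P(the cheque in envelope 3 | the presenter opened envelope 1) = (5/42) / (43/126) = 15/43.

15/43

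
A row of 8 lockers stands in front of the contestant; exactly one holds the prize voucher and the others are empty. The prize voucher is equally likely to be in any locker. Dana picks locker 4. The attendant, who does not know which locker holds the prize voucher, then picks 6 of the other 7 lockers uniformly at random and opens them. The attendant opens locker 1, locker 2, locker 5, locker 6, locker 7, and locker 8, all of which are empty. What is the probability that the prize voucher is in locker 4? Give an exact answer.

1/2

Consider each possible location of the prize voucher in turn.
If it is in any of lockers 1, 2, 5, 6, 7, and 8 (prior 1/8 each): that locker was opened and seen not to hold the prize — ruled out; weight (1/8)·0 = 0 each.
If it is in either of lockers 3 and 4 (prior 1/8 each): the attendant picks exactly this set with probability 1/7 regardless, and none is the prize; weight (1/8)·(1/7) = 1/56 each.
The weights sum to 1/28.
So P(the prize voucher in locker 4 | the attendant opened locker 1, locker 2, locker 5, locker 6, locker 7, and locker 8) = (1/56) / (1/28) = 1/2.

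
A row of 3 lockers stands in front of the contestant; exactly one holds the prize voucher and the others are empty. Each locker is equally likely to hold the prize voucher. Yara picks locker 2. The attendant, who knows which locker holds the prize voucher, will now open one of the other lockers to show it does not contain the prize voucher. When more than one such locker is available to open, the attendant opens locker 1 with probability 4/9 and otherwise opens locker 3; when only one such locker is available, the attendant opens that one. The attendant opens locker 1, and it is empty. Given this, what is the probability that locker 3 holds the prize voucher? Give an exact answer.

Condition on the true location of the prize voucher.
If it is in locker 1 (prior 1/3): the attendant opened locker 1, so this case is ruled out; weight (1/3)·0 = 0.
If it is in locker 2 (prior 1/3): locker 1 is available, opened with probability 4/9; weight (1/3)·(4/9) = 4/27.
If it is in locker 3 (prior 1/3): only locker 1 is available, probability 1; weight (1/3)·1 = 1/3.
The weights sum to 13/27.
So P(the prize voucher in locker 3 | the attendant opened locker 1) = (1/3) / (13/27) = 9/13.

9/13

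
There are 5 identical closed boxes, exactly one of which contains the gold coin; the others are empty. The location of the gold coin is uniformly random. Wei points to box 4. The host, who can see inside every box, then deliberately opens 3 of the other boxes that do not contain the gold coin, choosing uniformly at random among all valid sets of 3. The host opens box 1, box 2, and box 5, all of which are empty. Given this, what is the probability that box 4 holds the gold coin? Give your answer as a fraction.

1/5

Apply Bayes' rule, conditioning on where the gold coin actually is.
If it is in any of boxes 1, 2, and 5 (prior 1/5 each): that box was opened and seen not to hold the prize — ruled out; weight (1/5)·0 = 0 each.
If it is in box 3 (prior 1/5): the host has no choice, probability 1; weight (1/5)·1 = 1/5.
If it is in box 4 (prior 1/5): the host has 4 equally likely choices, so probability 1/4; weight (1/5)·(1/4) = 1/20.
The weights sum to 1/4.
So P(the gold coin in box 4 | the host opened box 1, box 2, and box 5) = (1/20) / (1/4) = 1/5.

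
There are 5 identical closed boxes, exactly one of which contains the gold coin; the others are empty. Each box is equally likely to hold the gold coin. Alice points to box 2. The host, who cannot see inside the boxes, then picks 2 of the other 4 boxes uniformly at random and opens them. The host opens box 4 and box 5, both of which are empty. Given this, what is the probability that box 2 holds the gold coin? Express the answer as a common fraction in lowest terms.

Because the host chose which boxes to open without knowing where the gold coin is, the choice is independent of the prize location. Learning that none of the 2 opened boxes holds the gold coin simply rules out those 2 locations and leaves the remaining 3 boxes still equally likely by symmetry.
So P(the gold coin in box 2) = 1/3.

1/3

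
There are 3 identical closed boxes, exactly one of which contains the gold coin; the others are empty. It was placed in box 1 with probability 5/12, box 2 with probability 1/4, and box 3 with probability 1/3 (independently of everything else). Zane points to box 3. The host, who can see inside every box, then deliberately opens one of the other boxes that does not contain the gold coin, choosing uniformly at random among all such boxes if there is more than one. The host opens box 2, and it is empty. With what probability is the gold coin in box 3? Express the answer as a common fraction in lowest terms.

2/7

Consider each possible location of the gold coin in turn.
If it is in box 1 (prior 5/12): the host has no choice, probability 1; weight (5/12)·1 = 5/12.
If it is in box 2 (prior 1/4): the host opened box 2, so this case is ruled out; weight (1/4)·0 = 0.
If it is in box 3 (prior 1/3): the host has 2 equally likely choices, so probability 1/2; weight (1/3)·(1/2) = 1/6.
The weights sum to 7/12.
So P(the gold coin in box 3 | the host opened box 2) = (1/6) / (7/12) = 2/7.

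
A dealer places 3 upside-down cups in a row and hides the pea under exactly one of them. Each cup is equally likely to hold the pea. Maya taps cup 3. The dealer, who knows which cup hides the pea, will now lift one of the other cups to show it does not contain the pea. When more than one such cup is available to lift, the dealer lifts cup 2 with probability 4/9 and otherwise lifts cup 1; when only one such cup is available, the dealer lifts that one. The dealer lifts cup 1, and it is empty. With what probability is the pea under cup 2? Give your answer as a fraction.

9/14

Consider each possible location of the pea in turn.
If it is under cup 1 (prior 1/3): the dealer opened cup 1, so this case is ruled out; weight (1/3)·0 = 0.
If it is under cup 2 (prior 1/3): only cup 1 is available, probability 1; weight (1/3)·1 = 1/3.
If it is under cup 3 (prior 1/3): cup 2 is available but not opened, probability 5/9; weight (1/3)·(5/9) = 5/27.
The weights sum to 14/27.
So P(the pea under cup 2 | the dealer opened cup 1) = (1/3) / (14/27) = 9/14.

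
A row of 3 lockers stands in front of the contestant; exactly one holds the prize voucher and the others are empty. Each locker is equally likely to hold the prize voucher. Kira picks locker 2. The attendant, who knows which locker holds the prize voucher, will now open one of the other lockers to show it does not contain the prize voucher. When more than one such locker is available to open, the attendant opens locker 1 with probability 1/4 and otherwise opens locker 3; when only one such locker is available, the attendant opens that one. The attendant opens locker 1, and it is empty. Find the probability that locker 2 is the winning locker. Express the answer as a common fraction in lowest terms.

Apply Bayes' rule, conditioning on where the prize voucher actually is.
If it is in locker 1 (prior 1/3): the attendant opened locker 1, so this case is ruled out; weight (1/3)·0 = 0.
If it is in locker 2 (prior 1/3): locker 1 is available, opened with probability 1/4; weight (1/3)·(1/4) = 1/12.
If it is in locker 3 (prior 1/3): only locker 1 is available, probability 1; weight (1/3)·1 = 1/3.
The weights sum to 5/12.
So P(the prize voucher in locker 2 | the attendant opened locker 1) = (1/12) / (5/12) = 1/5.

1/5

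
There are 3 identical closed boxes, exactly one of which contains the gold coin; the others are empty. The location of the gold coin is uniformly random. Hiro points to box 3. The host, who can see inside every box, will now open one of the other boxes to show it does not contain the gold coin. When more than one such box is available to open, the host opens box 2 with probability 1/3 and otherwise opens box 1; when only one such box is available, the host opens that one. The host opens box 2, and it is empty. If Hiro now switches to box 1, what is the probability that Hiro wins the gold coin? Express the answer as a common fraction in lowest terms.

Apply Bayes' rule, conditioning on where the gold coin actually is.
If it is in box 1 (prior 1/3): only box 2 is available, probability 1; weight (1/3)·1 = 1/3.
If it is in box 2 (prior 1/3): the host opened box 2, so this case is ruled out; weight (1/3)·0 = 0.
If it is in box 3 (prior 1/3): box 2 is available, opened with probability 1/3; weight (1/3)·(1/3) = 1/9.
The weights sum to 4/9.
So P(the gold coin in box 1 | the host opened box 2) = (1/3) / (4/9) = 3/4.

3/4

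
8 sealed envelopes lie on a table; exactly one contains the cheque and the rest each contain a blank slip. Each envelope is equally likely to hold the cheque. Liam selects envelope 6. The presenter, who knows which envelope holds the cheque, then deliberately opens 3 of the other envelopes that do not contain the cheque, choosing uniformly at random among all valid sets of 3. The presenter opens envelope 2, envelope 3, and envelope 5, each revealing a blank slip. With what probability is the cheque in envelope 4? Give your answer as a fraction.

7/32

Consider each possible location of the cheque in turn.
If it is in any of envelopes 1, 4, 7, and 8 (prior 1/8 each): the presenter has 20 equally likely choices, so probability 1/20; weight (1/8)·(1/20) = 1/160 each.
If it is in any of envelopes 2, 3, and 5 (prior 1/8 each): that envelope was opened and seen not to hold the prize — ruled out; weight (1/8)·0 = 0 each.
If it is in envelope 6 (prior 1/8): the presenter has 35 equally likely choices, so probability 1/35; weight (1/8)·(1/35) = 1/280.
The weights sum to 1/35.
So P(the cheque in envelope 4 | the presenter opened envelope 2, envelope 3, and envelope 5) = (1/160) / (1/35) = 7/32.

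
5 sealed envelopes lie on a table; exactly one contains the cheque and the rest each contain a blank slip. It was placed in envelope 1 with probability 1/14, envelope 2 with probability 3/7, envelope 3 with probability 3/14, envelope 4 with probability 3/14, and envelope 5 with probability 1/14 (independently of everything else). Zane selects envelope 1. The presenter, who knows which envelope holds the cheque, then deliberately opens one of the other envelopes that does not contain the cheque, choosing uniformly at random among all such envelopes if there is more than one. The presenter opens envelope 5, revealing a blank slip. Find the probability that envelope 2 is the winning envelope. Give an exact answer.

Condition on the true location of the cheque.
If it is in envelope 1 (prior 1/14): the presenter has 4 equally likely choices, so probability 1/4; weight (1/14)·(1/4) = 1/56.
If it is in envelope 2 (prior 3/7): the presenter has 3 equally likely choices, so probability 1/3; weight (3/7)·(1/3) = 1/7.
If it is in either of envelopes 3 and 4 (prior 3/14 each): the presenter has 3 equally likely choices, so probability 1/3; weight (3/14)·(1/3) = 1/14 each.
If it is in envelope 5 (prior 1/14): the presenter opened envelope 5, so this case is ruled out; weight (1/14)·0 = 0.
The weights sum to 17/56.
So P(the cheque in envelope 2 | the presenter opened envelope 5) = (1/7) / (17/56) = 8/17.

8/17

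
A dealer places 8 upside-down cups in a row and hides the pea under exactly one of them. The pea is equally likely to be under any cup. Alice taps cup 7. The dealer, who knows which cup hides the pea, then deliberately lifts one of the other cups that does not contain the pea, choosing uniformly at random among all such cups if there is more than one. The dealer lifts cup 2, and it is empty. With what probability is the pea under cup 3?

7/48

Condition on the true location of the pea.
If it is under any of cups 1, 3, 4, 5, 6, and 8 (prior 1/8 each): the dealer has 6 equally likely choices, so probability 1/6; weight (1/8)·(1/6) = 1/48 each.
If it is under cup 2 (prior 1/8): the dealer opened cup 2, so this case is ruled out; weight (1/8)·0 = 0.
If it is under cup 7 (prior 1/8): the dealer has 7 equally likely choices, so probability 1/7; weight (1/8)·(1/7) = 1/56.
The weights sum to 1/7.
So P(the pea under cup 3 | the dealer opened cup 2) = (1/48) / (1/7) = 7/48.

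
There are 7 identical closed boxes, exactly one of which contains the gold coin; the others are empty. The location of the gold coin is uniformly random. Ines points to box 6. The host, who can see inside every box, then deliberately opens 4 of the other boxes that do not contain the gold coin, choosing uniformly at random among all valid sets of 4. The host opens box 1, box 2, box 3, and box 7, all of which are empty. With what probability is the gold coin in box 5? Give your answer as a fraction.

3/7

Apply Bayes' rule, conditioning on where the gold coin actually is.
If it is in any of boxes 1, 2, 3, and 7 (prior 1/7 each): that box was opened and seen not to hold the prize — ruled out; weight (1/7)·0 = 0 each.
If it is in either of boxes 4 and 5 (prior 1/7 each): the host has 5 equally likely choices, so probability 1/5; weight (1/7)·(1/5) = 1/35 each.
If it is in box 6 (prior 1/7): the host has 15 equally likely choices, so probability 1/15; weight (1/7)·(1/15) = 1/105.
The weights sum to 1/15.
So P(the gold coin in box 5 | the host opened box 1, box 2, box 3, and box 7) = (1/35) / (1/15) = 3/7.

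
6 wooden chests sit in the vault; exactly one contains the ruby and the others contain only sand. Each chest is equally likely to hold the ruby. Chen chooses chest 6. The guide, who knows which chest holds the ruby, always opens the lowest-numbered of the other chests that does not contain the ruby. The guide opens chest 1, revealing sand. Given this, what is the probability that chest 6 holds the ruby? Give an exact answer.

Apply Bayes' rule, conditioning on where the ruby actually is.
If it is in chest 1 (prior 1/6): the guide opened chest 1, so this case is ruled out; weight (1/6)·0 = 0.
If it is in any of chests 2, 3, 4, 5, and 6 (prior 1/6 each): chest 1 is the lowest-numbered option available, probability 1; weight (1/6)·1 = 1/6 each.
The weights sum to 5/6.
So P(the ruby in chest 6 | the guide opened chest 1) = (1/6) / (5/6) = 1/5.

1/5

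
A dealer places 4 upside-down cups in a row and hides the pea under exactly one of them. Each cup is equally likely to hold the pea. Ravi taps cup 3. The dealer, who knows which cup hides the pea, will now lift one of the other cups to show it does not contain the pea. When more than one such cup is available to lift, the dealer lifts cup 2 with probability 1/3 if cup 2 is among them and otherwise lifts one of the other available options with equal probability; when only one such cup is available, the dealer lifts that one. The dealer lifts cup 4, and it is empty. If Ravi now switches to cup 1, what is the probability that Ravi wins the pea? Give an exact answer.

4/9

Condition on the true location of the pea.
If it is under cup 1 (prior 1/4): cup 2 is available but not opened, probability 2/3; weight (1/4)·(2/3) = 1/6.
If it is under cup 2 (prior 1/4): cup 2 holds the prize so is unavailable; the dealer chooses uniformly among the 2 others, probability 1/2; weight (1/4)·(1/2) = 1/8.
If it is under cup 3 (prior 1/4): cup 2 is available but not opened; cup 4 gets probability (1 − 1/3)/2 = 1/3; weight (1/4)·(1/3) = 1/12.
If it is under cup 4 (prior 1/4): the dealer opened cup 4, so this case is ruled out; weight (1/4)·0 = 0.
The weights sum to 3/8.
So P(the pea under cup 1 | the dealer opened cup 4) = (1/6) / (3/8) = 4/9.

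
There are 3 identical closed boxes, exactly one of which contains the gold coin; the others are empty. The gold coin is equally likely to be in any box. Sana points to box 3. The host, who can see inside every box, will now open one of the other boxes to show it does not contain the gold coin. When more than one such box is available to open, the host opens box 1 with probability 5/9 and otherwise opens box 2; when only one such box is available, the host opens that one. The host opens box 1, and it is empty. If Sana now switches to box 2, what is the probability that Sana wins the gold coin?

9/14

Condition on the true location of the gold coin.
If it is in box 1 (prior 1/3): the host opened box 1, so this case is ruled out; weight (1/3)·0 = 0.
If it is in box 2 (prior 1/3): only box 1 is available, probability 1; weight (1/3)·1 = 1/3.
If it is in box 3 (prior 1/3): box 1 is available, opened with probability 5/9; weight (1/3)·(5/9) = 5/27.
The weights sum to 14/27.
So P(the gold coin in box 2 | the host opened box 1) = (1/3) / (14/27) = 9/14.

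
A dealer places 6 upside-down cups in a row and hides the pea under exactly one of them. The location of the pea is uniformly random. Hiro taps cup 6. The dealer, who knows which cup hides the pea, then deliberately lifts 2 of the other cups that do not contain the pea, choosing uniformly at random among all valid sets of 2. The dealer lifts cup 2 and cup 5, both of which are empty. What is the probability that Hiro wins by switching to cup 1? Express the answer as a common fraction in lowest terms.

Consider each possible location of the pea in turn.
If it is under any of cups 1, 3, and 4 (prior 1/6 each): the dealer has 6 equally likely choices, so probability 1/6; weight (1/6)·(1/6) = 1/36 each.
If it is under either of cups 2 and 5 (prior 1/6 each): that cup was opened and seen not to hold the prize — ruled out; weight (1/6)·0 = 0 each.
If it is under cup 6 (prior 1/6): the dealer has 10 equally likely choices, so probability 1/10; weight (1/6)·(1/10) = 1/60.
The weights sum to 1/10.
So P(the pea under cup 1 | the dealer opened cup 2 and cup 5) = (1/36) / (1/10) = 5/18.

5/18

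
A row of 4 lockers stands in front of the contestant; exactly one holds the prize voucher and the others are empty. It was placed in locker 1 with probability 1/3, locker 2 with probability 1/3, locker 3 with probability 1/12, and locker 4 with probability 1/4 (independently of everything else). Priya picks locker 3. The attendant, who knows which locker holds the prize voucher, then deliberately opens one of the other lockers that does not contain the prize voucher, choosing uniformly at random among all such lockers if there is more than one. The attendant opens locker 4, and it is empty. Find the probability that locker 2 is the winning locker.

Consider each possible location of the prize voucher in turn.
If it is in either of lockers 1 and 2 (prior 1/3 each): the attendant has 2 equally likely choices, so probability 1/2; weight (1/3)·(1/2) = 1/6 each.
If it is in locker 3 (prior 1/12): the attendant has 3 equally likely choices, so probability 1/3; weight (1/12)·(1/3) = 1/36.
If it is in locker 4 (prior 1/4): the attendant opened locker 4, so this case is ruled out; weight (1/4)·0 = 0.
The weights sum to 13/36.
So P(the prize voucher in locker 2 | the attendant opened locker 4) = (1/6) / (13/36) = 6/13.

6/13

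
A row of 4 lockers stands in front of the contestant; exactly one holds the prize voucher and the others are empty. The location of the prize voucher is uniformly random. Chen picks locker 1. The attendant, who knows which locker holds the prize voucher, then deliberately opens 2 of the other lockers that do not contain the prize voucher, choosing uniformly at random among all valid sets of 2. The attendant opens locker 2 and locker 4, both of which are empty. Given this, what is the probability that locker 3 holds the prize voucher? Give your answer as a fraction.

3/4

Condition on the true location of the prize voucher.
If it is in locker 1 (prior 1/4): the attendant has 3 equally likely choices, so probability 1/3; weight (1/4)·(1/3) = 1/12.
If it is in either of lockers 2 and 4 (prior 1/4 each): that locker was opened and seen not to hold the prize — ruled out; weight (1/4)·0 = 0 each.
If it is in locker 3 (prior 1/4): the attendant has no choice, probability 1; weight (1/4)·1 = 1/4.
The weights sum to 1/3.
So P(the prize voucher in locker 3 | the attendant opened locker 2 and locker 4) = (1/4) / (1/3) = 3/4.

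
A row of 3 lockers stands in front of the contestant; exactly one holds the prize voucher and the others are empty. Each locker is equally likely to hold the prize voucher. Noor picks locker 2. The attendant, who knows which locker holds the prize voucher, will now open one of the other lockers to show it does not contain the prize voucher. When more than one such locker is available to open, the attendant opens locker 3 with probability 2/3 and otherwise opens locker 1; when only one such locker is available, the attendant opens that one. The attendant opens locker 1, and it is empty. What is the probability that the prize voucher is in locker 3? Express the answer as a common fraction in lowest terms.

Apply Bayes' rule, conditioning on where the prize voucher actually is.
If it is in locker 1 (prior 1/3): the attendant opened locker 1, so this case is ruled out; weight (1/3)·0 = 0.
If it is in locker 2 (prior 1/3): locker 3 is available but not opened, probability 1/3; weight (1/3)·(1/3) = 1/9.
If it is in locker 3 (prior 1/3): only locker 1 is available, probability 1; weight (1/3)·1 = 1/3.
The weights sum to 4/9.
So P(the prize voucher in locker 3 | the attendant opened locker 1) = (1/3) / (4/9) = 3/4.

3/4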